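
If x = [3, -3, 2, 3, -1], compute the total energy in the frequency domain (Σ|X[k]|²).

Parseval: Σ|x[n]|² = (1/N)Σ|X[k]|², so Σ|X[k]|² = N·Σ|x[n]|² = 5·32.0000

Σ|X[k]|² = N·Σ|x[n]|² = 5·32.0000 = 160.0000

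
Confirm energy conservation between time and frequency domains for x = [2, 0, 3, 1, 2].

Time domain:
Σ|x[n]|² = |2|² + |0|² + |3|² + |1|² + |2|² = 18.0000

Frequency domain:
(1/5)Σ|X[k]|² = (1/5)(|8|² + |-0.6180+0.7265i|² + |1.6180+3.0777i|² + |1.6180-3.0777i|² + |-0.6180-0.7265i|²) = (1/5)·90.0000 = 18.0000

Both sides agree, confirming Parseval's theorem.

Σ|x[n]|² = (1/N)Σ|X[k]|² = 18.0000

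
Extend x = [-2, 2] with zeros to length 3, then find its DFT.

Original 2-point DFT: [0, -4]
Zero-padded 3-point DFT provides frequency interpolation.

DFT_3([x, 0, ...]) = [0, -3.0000-1.7321i, -3.0000+1.7321i]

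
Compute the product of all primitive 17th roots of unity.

The primitive 17th roots of unity are ω_17^k for k coprime to 17: k ∈ {1, 2, 3, 4, 5, 6, 7, 8, 9, 10, 11, 12, 13, 14, 15, 16}
Their product equals the constant term of the cyclotomic polynomial Φ_17(x) up to sign.
For n ≥ 3, the product of all primitive nth roots of unity is 1. (For n=1 it is 1; for n=2 it is -1.)

1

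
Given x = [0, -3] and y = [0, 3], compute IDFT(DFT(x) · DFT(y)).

(x ⊛ y)[n] = Σ(m=0 to 1) x[m] · y[(n-m) mod 2]

Computing each output sample:
(x ⊛ y)[0] = -9
(x ⊛ y)[1] = 0

x ⊛ y = [-9, 0]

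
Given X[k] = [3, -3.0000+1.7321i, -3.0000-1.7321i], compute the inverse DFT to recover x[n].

x[n] = (1/3) Σ(k=0 to 2) X[k] · e^(2πikn/3)

Computing each x[n]:
x[0] = -1
x[1] = 1
x[2] = 3

x = [-1, 1, 3]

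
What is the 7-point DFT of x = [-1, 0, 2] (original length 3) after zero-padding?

Original 3-point DFT: [1, -2.0000+1.7321i, -2.0000-1.7321i]
Zero-padded 7-point DFT provides frequency interpolation.

DFT_7([x, 0, ...]) = [1, -1.4450-1.9499i, -2.8019+0.8678i, 0.2470+1.5637i, 0.2470-1.5637i, -2.8019-0.8678i, -1.4450+1.9499i]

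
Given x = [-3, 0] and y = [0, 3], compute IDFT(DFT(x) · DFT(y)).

(x ⊛ y)[n] = Σ(m=0 to 1) x[m] · y[(n-m) mod 2]

Computing each output sample:
(x ⊛ y)[0] = 0
(x ⊛ y)[1] = -9

x ⊛ y = [0, -9]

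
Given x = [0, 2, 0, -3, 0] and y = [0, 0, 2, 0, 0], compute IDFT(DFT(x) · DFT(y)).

(x ⊛ y)[n] = Σ(m=0 to 4) x[m] · y[(n-m) mod 5]

Computing each output sample:
(x ⊛ y)[0] = -6
(x ⊛ y)[1] = 0
(x ⊛ y)[2] = 0
(x ⊛ y)[3] = 4
(x ⊛ y)[4] = 0

x ⊛ y = [-6, 0, 0, 4, 0]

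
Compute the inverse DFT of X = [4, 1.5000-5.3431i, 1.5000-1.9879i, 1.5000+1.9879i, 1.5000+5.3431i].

x[n] = (1/5) Σ(k=0 to 4) X[k] · e^(2πikn/5)

Computing each x[n]:
x[0] = 2
x[1] = 3
x[2] = 1
x[3] = 0
x[4] = -2

x = [2, 3, 1, 0, -2]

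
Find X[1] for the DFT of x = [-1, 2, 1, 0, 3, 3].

X[1] = Σ(n=0 to 5) x[n] · ω_6^(1n) where ω_6 = e^(-2πi/6)
= (-1)·ω_6^0 + (2)·ω_6^1 + (1)·ω_6^2 + (0)·ω_6^3 + (3)·ω_6^4 + (3)·ω_6^5

X[1] = -0.5000+2.5981i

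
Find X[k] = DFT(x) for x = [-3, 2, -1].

X[k] = Σ(n=0 to 2) x[n] · ω_3^(nk)
where ω_3 = e^(-2πi/3)

Computing each X[k]:
X[0] = -2
X[1] = -3.5000-2.5981i
X[2] = -3.5000+2.5981i

X = [-2, -3.5000-2.5981i, -3.5000+2.5981i]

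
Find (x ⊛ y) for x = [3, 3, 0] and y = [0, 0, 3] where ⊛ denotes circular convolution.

(x ⊛ y)[n] = Σ(m=0 to 2) x[m] · y[(n-m) mod 3]

Computing each output sample:
(x ⊛ y)[0] = 9
(x ⊛ y)[1] = 0
(x ⊛ y)[2] = 9

x ⊛ y = [9, 0, 9]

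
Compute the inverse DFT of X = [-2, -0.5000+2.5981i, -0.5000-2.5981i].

x[n] = (1/3) Σ(k=0 to 2) X[k] · e^(2πikn/3)

Computing each x[n]:
x[0] = -1
x[1] = -2
x[2] = 1

x = [-1, -2, 1]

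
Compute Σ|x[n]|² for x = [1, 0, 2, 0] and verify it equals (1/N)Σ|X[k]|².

Time domain:
Σ|x[n]|² = |1|² + |0|² + |2|² + |0|² = 5.0000

Frequency domain:
(1/4)Σ|X[k]|² = (1/4)(|3|² + |-1|² + |3|² + |-1|²) = (1/4)·20.0000 = 5.0000

Both sides agree, confirming Parseval's theorem.

Σ|x[n]|² = (1/N)Σ|X[k]|² = 5.0000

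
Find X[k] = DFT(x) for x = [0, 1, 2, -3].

X[k] = Σ(n=0 to 3) x[n] · ω_4^(nk)
where ω_4 = e^(-2πi/4)

Computing each X[k]:
X[0] = 0
X[1] = -2-4i
X[2] = 4
X[3] = -2+4i

X = [0, -2-4i, 4, -2+4i]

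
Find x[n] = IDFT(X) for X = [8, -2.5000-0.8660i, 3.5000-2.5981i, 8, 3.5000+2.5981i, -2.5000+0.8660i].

x[n] = (1/6) Σ(k=0 to 5) X[k] · e^(2πikn/6)

Computing each x[n]:
x[0] = 3
x[1] = 0
x[2] = 2
x[3] = 2
x[4] = 3
x[5] = -2

x = [3, 0, 2, 2, 3, -2]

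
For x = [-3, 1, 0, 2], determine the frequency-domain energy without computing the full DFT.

Parseval: Σ|x[n]|² = (1/N)Σ|X[k]|², so Σ|X[k]|² = N·Σ|x[n]|² = 4·14.0000

Σ|X[k]|² = N·Σ|x[n]|² = 4·14.0000 = 56.0000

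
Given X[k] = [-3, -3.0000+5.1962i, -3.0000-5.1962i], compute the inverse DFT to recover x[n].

x[n] = (1/3) Σ(k=0 to 2) X[k] · e^(2πikn/3)

Computing each x[n]:
x[0] = -3
x[1] = -3
x[2] = 3

x = [-3, -3, 3]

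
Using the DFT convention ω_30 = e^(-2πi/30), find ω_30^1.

ω_30^1 = e^(-2πi·1/30)
= cos(-2π·1/30) + i·sin(-2π·1/30)
= cos(-2π/30) + i·sin(-2π/30)

ω_30^1 = cos(-2π/30) + i·sin(-2π/30) = 0.9781-0.2079i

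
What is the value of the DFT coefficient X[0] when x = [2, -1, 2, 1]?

X[0] = Σ(n=0 to 3) x[n] · ω_4^0 = Σ x[n]
= (2) + (-1) + (2) + (1)

X[0] = 4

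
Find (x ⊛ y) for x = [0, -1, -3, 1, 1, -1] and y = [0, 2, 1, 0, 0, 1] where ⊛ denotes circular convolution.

(x ⊛ y)[n] = Σ(m=0 to 5) x[m] · y[(n-m) mod 6]

Computing each output sample:
(x ⊛ y)[0] = -2
(x ⊛ y)[1] = -4
(x ⊛ y)[2] = -1
(x ⊛ y)[3] = -6
(x ⊛ y)[4] = -2
(x ⊛ y)[5] = 3

x ⊛ y = [-2, -4, -1, -6, -2, 3]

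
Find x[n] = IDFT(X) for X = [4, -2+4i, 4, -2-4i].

x[n] = (1/4) Σ(k=0 to 3) X[k] · e^(2πikn/4)

Computing each x[n]:
x[0] = 1
x[1] = -2
x[2] = 3
x[3] = 2

x = [1, -2, 3, 2]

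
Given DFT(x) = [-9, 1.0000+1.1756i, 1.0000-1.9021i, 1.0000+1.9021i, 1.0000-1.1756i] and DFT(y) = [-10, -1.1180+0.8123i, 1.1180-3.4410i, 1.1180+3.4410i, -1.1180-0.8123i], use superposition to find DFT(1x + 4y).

By linearity: DFT(1x + 4y) = 1·DFT(x) + 4·DFT(y)
= 1·[-9, 1.0000+1.1756i, 1.0000-1.9021i, 1.0000+1.9021i, 1.0000-1.1756i] + 4·[-10, -1.1180+0.8123i, 1.1180-3.4410i, 1.1180+3.4410i, -1.1180-0.8123i]

Computing element-wise:
Z[0] = 1·(-9) + 4·(-10) = -49
Z[1] = 1·(1.0000+1.1756i) + 4·(-1.1180+0.8123i) = -3.4720+4.4248i
Z[2] = 1·(1.0000-1.9021i) + 4·(1.1180-3.4410i) = 5.4720-15.6661i
Z[3] = 1·(1.0000+1.9021i) + 4·(1.1180+3.4410i) = 5.4720+15.6661i
Z[4] = 1·(1.0000-1.1756i) + 4·(-1.1180-0.8123i) = -3.4720-4.4248i

DFT(1x + 4y) = 1·X + 4·Y = [-49, -3.4720+4.4248i, 5.4720-15.6661i, 5.4720+15.6661i, -3.4720-4.4248i]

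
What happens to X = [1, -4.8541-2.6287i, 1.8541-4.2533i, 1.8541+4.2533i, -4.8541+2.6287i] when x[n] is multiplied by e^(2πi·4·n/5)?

Modulation property: DFT(ω_5^(-4n)·x[n]) = X[(k-4) mod 5], so circularly shift X by 4 positions.

X[k-4] = [-4.8541-2.6287i, 1.8541-4.2533i, 1.8541+4.2533i, -4.8541+2.6287i, 1]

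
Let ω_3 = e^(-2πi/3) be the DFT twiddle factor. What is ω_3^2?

ω_3^2 = e^(-2πi·2/3)
= cos(-2π·2/3) + i·sin(-2π·2/3)
= cos(-4π/3) + i·sin(-4π/3)

ω_3^2 = cos(-4π/3) + i·sin(-4π/3) = -0.5000+0.8660i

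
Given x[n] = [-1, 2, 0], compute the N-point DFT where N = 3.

X[k] = Σ(n=0 to 2) x[n] · ω_3^(nk)
where ω_3 = e^(-2πi/3)

Computing each X[k]:
X[0] = 1
X[1] = -2.0000-1.7321i
X[2] = -2.0000+1.7321i

X = [1, -2.0000-1.7321i, -2.0000+1.7321i]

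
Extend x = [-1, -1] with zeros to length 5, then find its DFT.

Original 2-point DFT: [-2, 0]
Zero-padded 5-point DFT provides frequency interpolation.

DFT_5([x, 0, ...]) = [-2, -1.3090+0.9511i, -0.1910+0.5878i, -0.1910-0.5878i, -1.3090-0.9511i]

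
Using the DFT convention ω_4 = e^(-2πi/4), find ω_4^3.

ω_4^3 = e^(-2πi·3/4)
= cos(-2π·3/4) + i·sin(-2π·3/4)
= cos(-6π/4) + i·sin(-6π/4)

ω_4^3 = cos(-6π/4) + i·sin(-6π/4) = 1i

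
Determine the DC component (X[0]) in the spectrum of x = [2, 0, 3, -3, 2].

X[0] = Σ(n=0 to 4) x[n] · ω_5^0 = Σ x[n]
= (2) + (0) + (3) + (-3) + (2)

X[0] = 4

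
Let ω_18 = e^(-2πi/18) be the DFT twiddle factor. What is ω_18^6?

ω_18^6 = e^(-2πi·6/18)
= cos(-2π·6/18) + i·sin(-2π·6/18)
= cos(-12π/18) + i·sin(-12π/18)

ω_18^6 = cos(-12π/18) + i·sin(-12π/18) = -0.5000-0.8660i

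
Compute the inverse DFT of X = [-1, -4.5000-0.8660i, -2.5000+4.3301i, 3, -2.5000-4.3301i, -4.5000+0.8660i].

x[n] = (1/6) Σ(k=0 to 5) X[k] · e^(2πikn/6)

Computing each x[n]:
x[0] = -2
x[1] = -2
x[2] = 3
x[3] = 0
x[4] = 0
x[5] = 0

x = [-2, -2, 3, 0, 0, 0]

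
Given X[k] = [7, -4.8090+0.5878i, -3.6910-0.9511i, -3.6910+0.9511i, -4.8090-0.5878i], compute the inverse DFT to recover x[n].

x[n] = (1/5) Σ(k=0 to 4) X[k] · e^(2πikn/5)

Computing each x[n]:
x[0] = -2
x[1] = 2
x[2] = 2
x[3] = 3
x[4] = 2

x = [-2, 2, 2, 3, 2]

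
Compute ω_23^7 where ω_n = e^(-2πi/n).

ω_23^7 = e^(-2πi·7/23)
= cos(-2π·7/23) + i·sin(-2π·7/23)
= cos(-14π/23) + i·sin(-14π/23)

ω_23^7 = cos(-14π/23) + i·sin(-14π/23) = -0.3349-0.9423i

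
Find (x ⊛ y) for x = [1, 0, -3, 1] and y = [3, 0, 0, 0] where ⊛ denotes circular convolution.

(x ⊛ y)[n] = Σ(m=0 to 3) x[m] · y[(n-m) mod 4]

Computing each output sample:
(x ⊛ y)[0] = 3
(x ⊛ y)[1] = 0
(x ⊛ y)[2] = -9
(x ⊛ y)[3] = 3

x ⊛ y = [3, 0, -9, 3]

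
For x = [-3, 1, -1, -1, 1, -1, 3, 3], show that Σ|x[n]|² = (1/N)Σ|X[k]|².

Time domain:
Σ|x[n]|² = |-3|² + |1|² + |-1|² + |-1|² + |1|² + |-1|² + |3|² + |3|² = 32.0000

Frequency domain:
(1/8)Σ|X[k]|² = (1/8)(|2|² + |0.2426+5.4142i|² + |-4+2i|² + |-8.2426-2.5858i|² + |-2|² + |-8.2426+2.5858i|² + |-4-2i|² + |0.2426-5.4142i|²) = (1/8)·256.0000 = 32.0000

Both sides agree, confirming Parseval's theorem.

Σ|x[n]|² = (1/N)Σ|X[k]|² = 32.0000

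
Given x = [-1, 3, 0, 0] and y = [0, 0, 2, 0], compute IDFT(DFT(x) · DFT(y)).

(x ⊛ y)[n] = Σ(m=0 to 3) x[m] · y[(n-m) mod 4]

Computing each output sample:
(x ⊛ y)[0] = 0
(x ⊛ y)[1] = 0
(x ⊛ y)[2] = -2
(x ⊛ y)[3] = 6

x ⊛ y = [0, 0, -2, 6]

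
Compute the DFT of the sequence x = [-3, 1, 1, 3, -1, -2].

X[k] = Σ(n=0 to 5) x[n] · ω_6^(nk)
where ω_6 = e^(-2πi/6)

Computing each X[k]:
X[0] = -1
X[1] = -6.5000-4.3301i
X[2] = 0.5000-0.8660i
X[3] = -5
X[4] = 0.5000+0.8660i
X[5] = -6.5000+4.3301i

X = [-1, -6.5000-4.3301i, 0.5000-0.8660i, -5, 0.5000+0.8660i, -6.5000+4.3301i]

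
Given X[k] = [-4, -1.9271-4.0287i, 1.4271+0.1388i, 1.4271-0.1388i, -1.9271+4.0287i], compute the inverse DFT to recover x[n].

x[n] = (1/5) Σ(k=0 to 4) X[k] · e^(2πikn/5)

Computing each x[n]:
x[0] = -1
x[1] = 0
x[2] = 1
x[3] = -1
x[4] = -3

x = [-1, 0, 1, -1, -3]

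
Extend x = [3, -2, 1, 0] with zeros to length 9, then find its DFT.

Original 4-point DFT: [2, 2+2i, 6, 2-2i]
Zero-padded 9-point DFT provides frequency interpolation.

DFT_9([x, 0, ...]) = [2, 1.6416+0.3008i, 1.7130+1.6276i, 3.5000+2.5981i, 5.6454+1.3268i, 5.6454-1.3268i, 3.5000-2.5981i, 1.7130-1.6276i, 1.6416-0.3008i]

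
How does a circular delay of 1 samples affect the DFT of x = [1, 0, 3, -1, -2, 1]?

Time shift by 1: X_shifted[k] = ω_6^(1k) · X[k]
Shifted x = [1, 1, 0, 3, -1, -2]

DFT(x[n-1]) = [2, -2.0000-3.4641i, 5.0000-1.7321i, -2, 5.0000+1.7321i, -2.0000+3.4641i]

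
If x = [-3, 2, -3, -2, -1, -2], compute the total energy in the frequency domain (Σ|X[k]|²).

Parseval: Σ|x[n]|² = (1/N)Σ|X[k]|², so Σ|X[k]|² = N·Σ|x[n]|² = 6·31.0000

Σ|X[k]|² = N·Σ|x[n]|² = 6·31.0000 = 186.0000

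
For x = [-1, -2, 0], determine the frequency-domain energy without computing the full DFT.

Parseval: Σ|x[n]|² = (1/N)Σ|X[k]|², so Σ|X[k]|² = N·Σ|x[n]|² = 3·5.0000

Σ|X[k]|² = N·Σ|x[n]|² = 3·5.0000 = 15.0000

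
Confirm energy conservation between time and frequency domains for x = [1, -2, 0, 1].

Time domain:
Σ|x[n]|² = |1|² + |-2|² + |0|² + |1|² = 6.0000

Frequency domain:
(1/4)Σ|X[k]|² = (1/4)(|0|² + |1+3i|² + |2|² + |1-3i|²) = (1/4)·24.0000 = 6.0000

Both sides agree, confirming Parseval's theorem.

Σ|x[n]|² = (1/N)Σ|X[k]|² = 6.0000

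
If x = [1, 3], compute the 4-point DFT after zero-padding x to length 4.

Original 2-point DFT: [4, -2]
Zero-padded 4-point DFT provides frequency interpolation.

DFT_4([x, 0, ...]) = [4, 1-3i, -2, 1+3i]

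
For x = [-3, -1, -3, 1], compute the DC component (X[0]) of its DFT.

X[0] = Σ(n=0 to 3) x[n] · ω_4^0 = Σ x[n]
= (-3) + (-1) + (-3) + (1)

X[0] = -6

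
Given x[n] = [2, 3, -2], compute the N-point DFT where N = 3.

X[k] = Σ(n=0 to 2) x[n] · ω_3^(nk)
where ω_3 = e^(-2πi/3)

Computing each X[k]:
X[0] = 3
X[1] = 1.5000-4.3301i
X[2] = 1.5000+4.3301i

X = [3, 1.5000-4.3301i, 1.5000+4.3301i]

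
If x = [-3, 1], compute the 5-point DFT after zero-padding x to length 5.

Original 2-point DFT: [-2, -4]
Zero-padded 5-point DFT provides frequency interpolation.

DFT_5([x, 0, ...]) = [-2, -2.6910-0.9511i, -3.8090-0.5878i, -3.8090+0.5878i, -2.6910+0.9511i]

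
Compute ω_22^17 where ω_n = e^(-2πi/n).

ω_22^17 = e^(-2πi·17/22)
= cos(-2π·17/22) + i·sin(-2π·17/22)
= cos(-34π/22) + i·sin(-34π/22)

ω_22^17 = cos(-34π/22) + i·sin(-34π/22) = 0.1423+0.9898i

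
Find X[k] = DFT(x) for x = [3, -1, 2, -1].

X[k] = Σ(n=0 to 3) x[n] · ω_4^(nk)
where ω_4 = e^(-2πi/4)

Computing each X[k]:
X[0] = 3
X[1] = 1
X[2] = 7
X[3] = 1

X = [3, 1, 7, 1]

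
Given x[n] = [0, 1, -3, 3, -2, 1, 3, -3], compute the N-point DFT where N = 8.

X[k] = Σ(n=0 to 7) x[n] · ω_8^(nk)
where ω_8 = e^(-2πi/8)

Computing each X[k]:
X[0] = 0
X[1] = -2.2426+1.7574i
X[2] = -2-2i
X[3] = 6.2426-10.2426i
X[4] = -4
X[5] = 6.2426+10.2426i
X[6] = -2+2i
X[7] = -2.2426-1.7574i

X = [0, -2.2426+1.7574i, -2-2i, 6.2426-10.2426i, -4, 6.2426+10.2426i, -2+2i, -2.2426-1.7574i]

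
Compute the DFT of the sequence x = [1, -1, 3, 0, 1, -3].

X[k] = Σ(n=0 to 5) x[n] · ω_6^(nk)
where ω_6 = e^(-2πi/6)

Computing each X[k]:
X[0] = 1
X[1] = -3.0000-3.4641i
X[2] = 1
X[3] = 9
X[4] = 1
X[5] = -3.0000+3.4641i

X = [1, -3.0000-3.4641i, 1, 9, 1, -3.0000+3.4641i]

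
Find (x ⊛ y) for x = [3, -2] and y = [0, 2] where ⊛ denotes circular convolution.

(x ⊛ y)[n] = Σ(m=0 to 1) x[m] · y[(n-m) mod 2]

Computing each output sample:
(x ⊛ y)[0] = -4
(x ⊛ y)[1] = 6

x ⊛ y = [-4, 6]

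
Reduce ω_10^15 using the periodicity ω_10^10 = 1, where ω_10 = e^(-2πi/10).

Since ω_10^10 = 1, powers reduce modulo 10.
15 mod 10 = 5
So ω_10^15 = ω_10^5 = e^(-2πi·5/10)

ω_10^15 = ω_10^5 = -1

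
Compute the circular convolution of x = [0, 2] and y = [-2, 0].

(x ⊛ y)[n] = Σ(m=0 to 1) x[m] · y[(n-m) mod 2]

Computing each output sample:
(x ⊛ y)[0] = 0
(x ⊛ y)[1] = -4

x ⊛ y = [0, -4]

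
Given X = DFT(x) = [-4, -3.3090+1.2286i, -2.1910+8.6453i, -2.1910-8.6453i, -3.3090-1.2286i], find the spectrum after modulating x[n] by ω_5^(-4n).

Modulation property: DFT(ω_5^(-4n)·x[n]) = X[(k-4) mod 5], so circularly shift X by 4 positions.

X[k-4] = [-3.3090+1.2286i, -2.1910+8.6453i, -2.1910-8.6453i, -3.3090-1.2286i, -4]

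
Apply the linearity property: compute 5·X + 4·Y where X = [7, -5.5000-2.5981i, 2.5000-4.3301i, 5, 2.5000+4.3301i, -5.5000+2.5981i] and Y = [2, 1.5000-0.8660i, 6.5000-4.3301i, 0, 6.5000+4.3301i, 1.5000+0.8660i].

By linearity: DFT(5x + 4y) = 5·DFT(x) + 4·DFT(y)
= 5·[7, -5.5000-2.5981i, 2.5000-4.3301i, 5, 2.5000+4.3301i, -5.5000+2.5981i] + 4·[2, 1.5000-0.8660i, 6.5000-4.3301i, 0, 6.5000+4.3301i, 1.5000+0.8660i]

Computing element-wise:
Z[0] = 5·(7) + 4·(2) = 43
Z[1] = 5·(-5.5000-2.5981i) + 4·(1.5000-0.8660i) = -21.5000-16.4545i
Z[2] = 5·(2.5000-4.3301i) + 4·(6.5000-4.3301i) = 38.5000-38.9709i
Z[3] = 5·(5) + 4·(0) = 25
Z[4] = 5·(2.5000+4.3301i) + 4·(6.5000+4.3301i) = 38.5000+38.9709i
Z[5] = 5·(-5.5000+2.5981i) + 4·(1.5000+0.8660i) = -21.5000+16.4545i

DFT(5x + 4y) = 5·X + 4·Y = [43, -21.5000-16.4545i, 38.5000-38.9709i, 25, 38.5000+38.9709i, -21.5000+16.4545i]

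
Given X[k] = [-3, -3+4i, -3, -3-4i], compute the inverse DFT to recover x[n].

x[n] = (1/4) Σ(k=0 to 3) X[k] · e^(2πikn/4)

Computing each x[n]:
x[0] = -3
x[1] = -2
x[2] = 0
x[3] = 2

x = [-3, -2, 0, 2]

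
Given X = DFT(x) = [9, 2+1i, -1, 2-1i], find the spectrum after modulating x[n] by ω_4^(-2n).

Modulation property: DFT(ω_4^(-2n)·x[n]) = X[(k-2) mod 4], so circularly shift X by 2 positions.

X[k-2] = [-1, 2-1i, 9, 2+1i]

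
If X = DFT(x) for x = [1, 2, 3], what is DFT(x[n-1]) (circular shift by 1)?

Time shift by 1: X_shifted[k] = ω_3^(1k) · X[k]
Shifted x = [3, 1, 2]

DFT(x[n-1]) = [6, 1.5000+0.8660i, 1.5000-0.8660i]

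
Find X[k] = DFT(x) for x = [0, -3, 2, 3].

X[k] = Σ(n=0 to 3) x[n] · ω_4^(nk)
where ω_4 = e^(-2πi/4)

Computing each X[k]:
X[0] = 2
X[1] = -2+6i
X[2] = 2
X[3] = -2-6i

X = [2, -2+6i, 2, -2-6i]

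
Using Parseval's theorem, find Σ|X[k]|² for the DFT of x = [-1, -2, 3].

Parseval: Σ|x[n]|² = (1/N)Σ|X[k]|², so Σ|X[k]|² = N·Σ|x[n]|² = 3·14.0000

Σ|X[k]|² = N·Σ|x[n]|² = 3·14.0000 = 42.0000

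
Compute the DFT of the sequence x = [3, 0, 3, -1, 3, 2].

X[k] = Σ(n=0 to 5) x[n] · ω_6^(nk)
where ω_6 = e^(-2πi/6)

Computing each X[k]:
X[0] = 10
X[1] = 2.0000+1.7321i
X[2] = -2.0000+1.7321i
X[3] = 8
X[4] = -2.0000-1.7321i
X[5] = 2.0000-1.7321i

X = [10, 2.0000+1.7321i, -2.0000+1.7321i, 8, -2.0000-1.7321i, 2.0000-1.7321i]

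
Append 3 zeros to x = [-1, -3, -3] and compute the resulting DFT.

Original 3-point DFT: [-7, 2, 2]
Zero-padded 6-point DFT provides frequency interpolation.

DFT_6([x, 0, ...]) = [-7, -1.0000+5.1962i, 2, -1, 2, -1.0000-5.1962i]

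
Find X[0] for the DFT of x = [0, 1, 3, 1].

X[0] = Σ(n=0 to 3) x[n] · ω_4^0 = Σ x[n]
= (0) + (1) + (3) + (1)

X[0] = 5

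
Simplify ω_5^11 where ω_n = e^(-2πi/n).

Since ω_5^5 = 1, powers reduce modulo 5.
11 mod 5 = 1
So ω_5^11 = ω_5^1 = e^(-2πi·1/5)

ω_5^11 = ω_5^1 = 0.3090-0.9511i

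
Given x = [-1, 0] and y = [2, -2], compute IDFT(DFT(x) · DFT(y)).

(x ⊛ y)[n] = Σ(m=0 to 1) x[m] · y[(n-m) mod 2]

Computing each output sample:
(x ⊛ y)[0] = -2
(x ⊛ y)[1] = 2

x ⊛ y = [-2, 2]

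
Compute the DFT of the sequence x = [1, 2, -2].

X[k] = Σ(n=0 to 2) x[n] · ω_3^(nk)
where ω_3 = e^(-2πi/3)

Computing each X[k]:
X[0] = 1
X[1] = 1.0000-3.4641i
X[2] = 1.0000+3.4641i

X = [1, 1.0000-3.4641i, 1.0000+3.4641i]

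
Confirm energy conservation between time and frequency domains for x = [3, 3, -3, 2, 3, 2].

Time domain:
Σ|x[n]|² = |3|² + |3|² + |-3|² + |2|² + |3|² + |2|² = 44.0000

Frequency domain:
(1/6)Σ|X[k]|² = (1/6)(|10|² + |3.5000+4.3301i|² + |2.5000-6.0622i|² + |-4|² + |2.5000+6.0622i|² + |3.5000-4.3301i|²) = (1/6)·264.0000 = 44.0000

Both sides agree, confirming Parseval's theorem.

Σ|x[n]|² = (1/N)Σ|X[k]|² = 44.0000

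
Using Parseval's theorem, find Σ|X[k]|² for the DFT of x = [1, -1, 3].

Parseval: Σ|x[n]|² = (1/N)Σ|X[k]|², so Σ|X[k]|² = N·Σ|x[n]|² = 3·11.0000

Σ|X[k]|² = N·Σ|x[n]|² = 3·11.0000 = 33.0000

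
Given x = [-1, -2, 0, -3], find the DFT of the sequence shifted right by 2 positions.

Time shift by 2: X_shifted[k] = ω_4^(2k) · X[k]
Shifted x = [0, -3, -1, -2]

DFT(x[n-2]) = [-6, 1+1i, 4, 1-1i]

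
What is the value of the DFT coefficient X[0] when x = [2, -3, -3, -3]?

X[0] = Σ(n=0 to 3) x[n] · ω_4^0 = Σ x[n]
= (2) + (-3) + (-3) + (-3)

X[0] = -7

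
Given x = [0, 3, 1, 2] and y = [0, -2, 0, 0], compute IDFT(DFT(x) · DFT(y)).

(x ⊛ y)[n] = Σ(m=0 to 3) x[m] · y[(n-m) mod 4]

Computing each output sample:
(x ⊛ y)[0] = -4
(x ⊛ y)[1] = 0
(x ⊛ y)[2] = -6
(x ⊛ y)[3] = -2

x ⊛ y = [-4, 0, -6, -2]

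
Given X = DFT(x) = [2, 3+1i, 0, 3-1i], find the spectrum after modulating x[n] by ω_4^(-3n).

Modulation property: DFT(ω_4^(-3n)·x[n]) = X[(k-3) mod 4], so circularly shift X by 3 positions.

X[k-3] = [3+1i, 0, 3-1i, 2]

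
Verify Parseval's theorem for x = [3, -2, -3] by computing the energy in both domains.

Time domain:
Σ|x[n]|² = |3|² + |-2|² + |-3|² = 22.0000

Frequency domain:
(1/3)Σ|X[k]|² = (1/3)(|-2|² + |5.5000-0.8660i|² + |5.5000+0.8660i|²) = (1/3)·66.0000 = 22.0000

Both sides agree, confirming Parseval's theorem.

Σ|x[n]|² = (1/N)Σ|X[k]|² = 22.0000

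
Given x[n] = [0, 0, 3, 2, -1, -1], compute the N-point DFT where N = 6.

X[k] = Σ(n=0 to 5) x[n] · ω_6^(nk)
where ω_6 = e^(-2πi/6)

Computing each X[k]:
X[0] = 3
X[1] = -3.5000-4.3301i
X[2] = 1.5000+2.5981i
X[3] = 1
X[4] = 1.5000-2.5981i
X[5] = -3.5000+4.3301i

X = [3, -3.5000-4.3301i, 1.5000+2.5981i, 1, 1.5000-2.5981i, -3.5000+4.3301i]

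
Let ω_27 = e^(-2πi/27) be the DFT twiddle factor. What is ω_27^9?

ω_27^9 = e^(-2πi·9/27)
= cos(-2π·9/27) + i·sin(-2π·9/27)
= cos(-18π/27) + i·sin(-18π/27)

ω_27^9 = cos(-18π/27) + i·sin(-18π/27) = -0.5000-0.8660i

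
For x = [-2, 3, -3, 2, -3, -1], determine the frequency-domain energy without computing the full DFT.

Parseval: Σ|x[n]|² = (1/N)Σ|X[k]|², so Σ|X[k]|² = N·Σ|x[n]|² = 6·36.0000

Σ|X[k]|² = N·Σ|x[n]|² = 6·36.0000 = 216.0000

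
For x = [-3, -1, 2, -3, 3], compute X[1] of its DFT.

X[1] = Σ(n=0 to 4) x[n] · ω_5^(1n) where ω_5 = e^(-2πi/5)
= (-3)·ω_5^0 + (-1)·ω_5^1 + (2)·ω_5^2 + (-3)·ω_5^3 + (3)·ω_5^4

X[1] = -1.5729+0.8653i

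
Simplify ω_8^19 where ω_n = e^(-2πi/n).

Since ω_8^8 = 1, powers reduce modulo 8.
19 mod 8 = 3
So ω_8^19 = ω_8^3 = e^(-2πi·3/8)

ω_8^19 = ω_8^3 = -0.7071-0.7071i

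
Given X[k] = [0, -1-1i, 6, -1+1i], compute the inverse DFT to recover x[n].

x[n] = (1/4) Σ(k=0 to 3) X[k] · e^(2πikn/4)

Computing each x[n]:
x[0] = 1
x[1] = -1
x[2] = 2
x[3] = -2

x = [1, -1, 2, -2]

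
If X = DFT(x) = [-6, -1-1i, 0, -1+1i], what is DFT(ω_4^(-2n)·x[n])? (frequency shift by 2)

Modulation property: DFT(ω_4^(-2n)·x[n]) = X[(k-2) mod 4], so circularly shift X by 2 positions.

X[k-2] = [0, -1+1i, -6, -1-1i]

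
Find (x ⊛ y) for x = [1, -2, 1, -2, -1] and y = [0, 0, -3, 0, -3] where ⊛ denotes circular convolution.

(x ⊛ y)[n] = Σ(m=0 to 4) x[m] · y[(n-m) mod 5]

Computing each output sample:
(x ⊛ y)[0] = 12
(x ⊛ y)[1] = 0
(x ⊛ y)[2] = 3
(x ⊛ y)[3] = 9
(x ⊛ y)[4] = -6

x ⊛ y = [12, 0, 3, 9, -6]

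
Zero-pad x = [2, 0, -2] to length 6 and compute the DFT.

Original 3-point DFT: [0, 3.0000-1.7321i, 3.0000+1.7321i]
Zero-padded 6-point DFT provides frequency interpolation.

DFT_6([x, 0, ...]) = [0, 3.0000+1.7321i, 3.0000-1.7321i, 0, 3.0000+1.7321i, 3.0000-1.7321i]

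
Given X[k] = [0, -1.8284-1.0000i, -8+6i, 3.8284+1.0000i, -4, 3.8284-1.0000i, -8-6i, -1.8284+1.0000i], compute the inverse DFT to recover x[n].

x[n] = (1/8) Σ(k=0 to 7) X[k] · e^(2πikn/8)

Computing each x[n]:
x[0] = -2
x[1] = -2
x[2] = 2
x[3] = 3
x[4] = -3
x[5] = 0
x[6] = 1
x[7] = 1

x = [-2, -2, 2, 3, -3, 0, 1, 1]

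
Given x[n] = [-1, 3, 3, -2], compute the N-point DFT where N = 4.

X[k] = Σ(n=0 to 3) x[n] · ω_4^(nk)
where ω_4 = e^(-2πi/4)

Computing each X[k]:
X[0] = 3
X[1] = -4-5i
X[2] = 1
X[3] = -4+5i

X = [3, -4-5i, 1, -4+5i]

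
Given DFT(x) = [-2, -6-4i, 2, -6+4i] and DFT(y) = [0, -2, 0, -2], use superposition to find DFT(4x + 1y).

By linearity: DFT(4x + 1y) = 4·DFT(x) + 1·DFT(y)
= 4·[-2, -6-4i, 2, -6+4i] + 1·[0, -2, 0, -2]

Computing element-wise:
Z[0] = 4·(-2) + 1·(0) = -8
Z[1] = 4·(-6-4i) + 1·(-2) = -26-16i
Z[2] = 4·(2) + 1·(0) = 8
Z[3] = 4·(-6+4i) + 1·(-2) = -26+16i

DFT(4x + 1y) = 4·X + 1·Y = [-8, -26-16i, 8, -26+16i]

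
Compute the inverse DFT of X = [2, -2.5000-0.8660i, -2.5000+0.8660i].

x[n] = (1/3) Σ(k=0 to 2) X[k] · e^(2πikn/3)

Computing each x[n]:
x[0] = -1
x[1] = 2
x[2] = 1

x = [-1, 2, 1]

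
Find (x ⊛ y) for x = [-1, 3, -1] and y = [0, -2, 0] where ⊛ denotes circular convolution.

(x ⊛ y)[n] = Σ(m=0 to 2) x[m] · y[(n-m) mod 3]

Computing each output sample:
(x ⊛ y)[0] = 2
(x ⊛ y)[1] = 2
(x ⊛ y)[2] = -6

x ⊛ y = [2, 2, -6]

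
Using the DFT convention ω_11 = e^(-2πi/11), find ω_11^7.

ω_11^7 = e^(-2πi·7/11)
= cos(-2π·7/11) + i·sin(-2π·7/11)
= cos(-14π/11) + i·sin(-14π/11)

ω_11^7 = cos(-14π/11) + i·sin(-14π/11) = -0.6549+0.7557i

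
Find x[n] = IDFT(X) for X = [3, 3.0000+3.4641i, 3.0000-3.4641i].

x[n] = (1/3) Σ(k=0 to 2) X[k] · e^(2πikn/3)

Computing each x[n]:
x[0] = 3
x[1] = -2
x[2] = 2

x = [3, -2, 2]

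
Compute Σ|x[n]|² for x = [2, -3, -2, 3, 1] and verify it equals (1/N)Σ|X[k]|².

Time domain:
Σ|x[n]|² = |2|² + |-3|² + |-2|² + |3|² + |1|² = 27.0000

Frequency domain:
(1/5)Σ|X[k]|² = (1/5)(|1|² + |0.5729+6.7432i|² + |3.9271-2.4041i|² + |3.9271+2.4041i|² + |0.5729-6.7432i|²) = (1/5)·135.0000 = 27.0000

Both sides agree, confirming Parseval's theorem.

Σ|x[n]|² = (1/N)Σ|X[k]|² = 27.0000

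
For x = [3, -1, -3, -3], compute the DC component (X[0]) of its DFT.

X[0] = Σ(n=0 to 3) x[n] · ω_4^0 = Σ x[n]
= (3) + (-1) + (-3) + (-3)

X[0] = -4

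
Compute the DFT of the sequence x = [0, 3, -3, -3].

X[k] = Σ(n=0 to 3) x[n] · ω_4^(nk)
where ω_4 = e^(-2πi/4)

Computing each X[k]:
X[0] = -3
X[1] = 3-6i
X[2] = -3
X[3] = 3+6i

X = [-3, 3-6i, -3, 3+6i]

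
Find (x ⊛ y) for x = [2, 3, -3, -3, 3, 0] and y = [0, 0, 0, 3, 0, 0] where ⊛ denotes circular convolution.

(x ⊛ y)[n] = Σ(m=0 to 5) x[m] · y[(n-m) mod 6]

Computing each output sample:
(x ⊛ y)[0] = -9
(x ⊛ y)[1] = 9
(x ⊛ y)[2] = 0
(x ⊛ y)[3] = 6
(x ⊛ y)[4] = 9
(x ⊛ y)[5] = -9

x ⊛ y = [-9, 9, 0, 6, 9, -9]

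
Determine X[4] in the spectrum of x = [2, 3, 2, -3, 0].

X[4] = Σ(n=0 to 4) x[n] · ω_5^(4n) where ω_5 = e^(-2πi/5)
= (2)·ω_5^0 + (3)·ω_5^4 + (2)·ω_5^8 + (-3)·ω_5^12 + (0)·ω_5^16

X[4] = 3.7361+5.7921i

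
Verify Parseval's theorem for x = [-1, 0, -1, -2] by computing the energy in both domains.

Time domain:
Σ|x[n]|² = |-1|² + |0|² + |-1|² + |-2|² = 6.0000

Frequency domain:
(1/4)Σ|X[k]|² = (1/4)(|-4|² + |-2i|² + |0|² + |2i|²) = (1/4)·24.0000 = 6.0000

Both sides agree, confirming Parseval's theorem.

Σ|x[n]|² = (1/N)Σ|X[k]|² = 6.0000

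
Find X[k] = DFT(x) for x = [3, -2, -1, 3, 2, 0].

X[k] = Σ(n=0 to 5) x[n] · ω_6^(nk)
where ω_6 = e^(-2πi/6)

Computing each X[k]:
X[0] = 5
X[1] = -1.5000+4.3301i
X[2] = 6.5000-0.8660i
X[3] = 3
X[4] = 6.5000+0.8660i
X[5] = -1.5000-4.3301i

X = [5, -1.5000+4.3301i, 6.5000-0.8660i, 3, 6.5000+0.8660i, -1.5000-4.3301i]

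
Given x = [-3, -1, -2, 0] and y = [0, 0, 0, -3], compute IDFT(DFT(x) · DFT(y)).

(x ⊛ y)[n] = Σ(m=0 to 3) x[m] · y[(n-m) mod 4]

Computing each output sample:
(x ⊛ y)[0] = 3
(x ⊛ y)[1] = 6
(x ⊛ y)[2] = 0
(x ⊛ y)[3] = 9

x ⊛ y = [3, 6, 0, 9]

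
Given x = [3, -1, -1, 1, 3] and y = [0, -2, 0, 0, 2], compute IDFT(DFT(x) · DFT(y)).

(x ⊛ y)[n] = Σ(m=0 to 4) x[m] · y[(n-m) mod 5]

Computing each output sample:
(x ⊛ y)[0] = -8
(x ⊛ y)[1] = -8
(x ⊛ y)[2] = 4
(x ⊛ y)[3] = 8
(x ⊛ y)[4] = 4

x ⊛ y = [-8, -8, 4, 8, 4]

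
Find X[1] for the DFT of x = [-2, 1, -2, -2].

X[1] = Σ(n=0 to 3) x[n] · ω_4^(1n) where ω_4 = e^(-2πi/4)
= (-2)·ω_4^0 + (1)·ω_4^1 + (-2)·ω_4^2 + (-2)·ω_4^3

X[1] = -3i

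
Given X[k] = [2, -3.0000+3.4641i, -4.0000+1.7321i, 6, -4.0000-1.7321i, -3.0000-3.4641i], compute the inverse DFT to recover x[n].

x[n] = (1/6) Σ(k=0 to 5) X[k] · e^(2πikn/6)

Computing each x[n]:
x[0] = -1
x[1] = -2
x[2] = 2
x[3] = -1
x[4] = 3
x[5] = 1

x = [-1, -2, 2, -1, 3, 1]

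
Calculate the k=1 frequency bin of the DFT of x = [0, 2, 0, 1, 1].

X[1] = Σ(n=0 to 4) x[n] · ω_5^(1n) where ω_5 = e^(-2πi/5)
= (0)·ω_5^0 + (2)·ω_5^1 + (0)·ω_5^2 + (1)·ω_5^3 + (1)·ω_5^4

X[1] = 0.1180-0.3633i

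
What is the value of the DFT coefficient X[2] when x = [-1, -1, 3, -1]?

X[2] = Σ(n=0 to 3) x[n] · ω_4^(2n) where ω_4 = e^(-2πi/4)
= (-1)·ω_4^0 + (-1)·ω_4^2 + (3)·ω_4^4 + (-1)·ω_4^6

X[2] = 4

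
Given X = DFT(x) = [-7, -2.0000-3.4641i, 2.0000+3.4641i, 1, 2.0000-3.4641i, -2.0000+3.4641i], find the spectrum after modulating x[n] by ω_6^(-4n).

Modulation property: DFT(ω_6^(-4n)·x[n]) = X[(k-4) mod 6], so circularly shift X by 4 positions.

X[k-4] = [2.0000+3.4641i, 1, 2.0000-3.4641i, -2.0000+3.4641i, -7, -2.0000-3.4641i]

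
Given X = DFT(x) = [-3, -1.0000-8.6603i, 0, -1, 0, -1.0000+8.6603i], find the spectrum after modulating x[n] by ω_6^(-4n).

Modulation property: DFT(ω_6^(-4n)·x[n]) = X[(k-4) mod 6], so circularly shift X by 4 positions.

X[k-4] = [0, -1, 0, -1.0000+8.6603i, -3, -1.0000-8.6603i]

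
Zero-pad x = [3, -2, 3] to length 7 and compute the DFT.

Original 3-point DFT: [4, 2.5000+4.3301i, 2.5000-4.3301i]
Zero-padded 7-point DFT provides frequency interpolation.

DFT_7([x, 0, ...]) = [4, 1.0855-1.3611i, 0.7421+3.2515i, 6.6724+3.2133i, 6.6724-3.2133i, 0.7421-3.2515i, 1.0855+1.3611i]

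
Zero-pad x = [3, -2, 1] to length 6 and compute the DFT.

Original 3-point DFT: [2, 3.5000+2.5981i, 3.5000-2.5981i]
Zero-padded 6-point DFT provides frequency interpolation.

DFT_6([x, 0, ...]) = [2, 1.5000+0.8660i, 3.5000+2.5981i, 6, 3.5000-2.5981i, 1.5000-0.8660i]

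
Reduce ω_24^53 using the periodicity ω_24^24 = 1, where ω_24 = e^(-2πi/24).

Since ω_24^24 = 1, powers reduce modulo 24.
53 mod 24 = 5
So ω_24^53 = ω_24^5 = e^(-2πi·5/24)

ω_24^53 = ω_24^5 = 0.2588-0.9659i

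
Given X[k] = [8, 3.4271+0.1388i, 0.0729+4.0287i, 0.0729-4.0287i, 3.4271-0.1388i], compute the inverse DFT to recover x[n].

x[n] = (1/5) Σ(k=0 to 4) X[k] · e^(2πikn/5)

Computing each x[n]:
x[0] = 3
x[1] = 1
x[2] = 2
x[3] = -1
x[4] = 3

x = [3, 1, 2, -1, 3]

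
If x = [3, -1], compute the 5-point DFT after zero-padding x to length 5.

Original 2-point DFT: [2, 4]
Zero-padded 5-point DFT provides frequency interpolation.

DFT_5([x, 0, ...]) = [2, 2.6910+0.9511i, 3.8090+0.5878i, 3.8090-0.5878i, 2.6910-0.9511i]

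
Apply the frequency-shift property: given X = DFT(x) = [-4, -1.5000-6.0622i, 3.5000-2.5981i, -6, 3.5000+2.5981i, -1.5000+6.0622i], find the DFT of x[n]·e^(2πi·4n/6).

Modulation property: DFT(ω_6^(-4n)·x[n]) = X[(k-4) mod 6], so circularly shift X by 4 positions.

X[k-4] = [3.5000-2.5981i, -6, 3.5000+2.5981i, -1.5000+6.0622i, -4, -1.5000-6.0622i]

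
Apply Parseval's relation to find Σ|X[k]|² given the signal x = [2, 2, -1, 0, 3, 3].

Parseval: Σ|x[n]|² = (1/N)Σ|X[k]|², so Σ|X[k]|² = N·Σ|x[n]|² = 6·27.0000

Σ|X[k]|² = N·Σ|x[n]|² = 6·27.0000 = 162.0000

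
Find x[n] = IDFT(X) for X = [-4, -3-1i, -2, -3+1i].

x[n] = (1/4) Σ(k=0 to 3) X[k] · e^(2πikn/4)

Computing each x[n]:
x[0] = -3
x[1] = 0
x[2] = 0
x[3] = -1

x = [-3, 0, 0, -1]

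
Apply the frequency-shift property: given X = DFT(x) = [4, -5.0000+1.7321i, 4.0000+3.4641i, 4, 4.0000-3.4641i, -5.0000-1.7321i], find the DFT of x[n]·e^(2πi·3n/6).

Modulation property: DFT(ω_6^(-3n)·x[n]) = X[(k-3) mod 6], so circularly shift X by 3 positions.

X[k-3] = [4, 4.0000-3.4641i, -5.0000-1.7321i, 4, -5.0000+1.7321i, 4.0000+3.4641i]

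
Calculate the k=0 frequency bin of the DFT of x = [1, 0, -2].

X[0] = Σ(n=0 to 2) x[n] · ω_3^0 = Σ x[n]
= (1) + (0) + (-2)

X[0] = -1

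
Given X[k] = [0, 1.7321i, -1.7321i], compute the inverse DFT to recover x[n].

x[n] = (1/3) Σ(k=0 to 2) X[k] · e^(2πikn/3)

Computing each x[n]:
x[0] = 0
x[1] = -1
x[2] = 1

x = [0, -1, 1]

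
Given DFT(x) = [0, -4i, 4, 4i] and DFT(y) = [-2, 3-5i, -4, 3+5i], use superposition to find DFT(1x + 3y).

By linearity: DFT(1x + 3y) = 1·DFT(x) + 3·DFT(y)
= 1·[0, -4i, 4, 4i] + 3·[-2, 3-5i, -4, 3+5i]

Computing element-wise:
Z[0] = 1·(0) + 3·(-2) = -6
Z[1] = 1·(-4i) + 3·(3-5i) = 9-19i
Z[2] = 1·(4) + 3·(-4) = -8
Z[3] = 1·(4i) + 3·(3+5i) = 9+19i

DFT(1x + 3y) = 1·X + 3·Y = [-6, 9-19i, -8, 9+19i]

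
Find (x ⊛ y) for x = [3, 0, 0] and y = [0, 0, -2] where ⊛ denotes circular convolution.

(x ⊛ y)[n] = Σ(m=0 to 2) x[m] · y[(n-m) mod 3]

Computing each output sample:
(x ⊛ y)[0] = 0
(x ⊛ y)[1] = 0
(x ⊛ y)[2] = -6

x ⊛ y = [0, 0, -6]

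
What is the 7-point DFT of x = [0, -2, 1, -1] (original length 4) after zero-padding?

Original 4-point DFT: [-2, -1+1i, 4, -1-1i]
Zero-padded 7-point DFT provides frequency interpolation.

DFT_7([x, 0, ...]) = [-2, -0.5685+1.0226i, -1.0794+1.6019i, 2.6479+2.6245i, 2.6479-2.6245i, -1.0794-1.6019i, -0.5685-1.0226i]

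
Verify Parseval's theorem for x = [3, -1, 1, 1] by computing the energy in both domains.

Time domain:
Σ|x[n]|² = |3|² + |-1|² + |1|² + |1|² = 12.0000

Frequency domain:
(1/4)Σ|X[k]|² = (1/4)(|4|² + |2+2i|² + |4|² + |2-2i|²) = (1/4)·48.0000 = 12.0000

Both sides agree, confirming Parseval's theorem.

Σ|x[n]|² = (1/N)Σ|X[k]|² = 12.0000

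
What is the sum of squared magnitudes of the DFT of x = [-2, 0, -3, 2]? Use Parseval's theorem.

Parseval: Σ|x[n]|² = (1/N)Σ|X[k]|², so Σ|X[k]|² = N·Σ|x[n]|² = 4·17.0000

Σ|X[k]|² = N·Σ|x[n]|² = 4·17.0000 = 68.0000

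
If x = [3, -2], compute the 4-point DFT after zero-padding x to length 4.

Original 2-point DFT: [1, 5]
Zero-padded 4-point DFT provides frequency interpolation.

DFT_4([x, 0, ...]) = [1, 3+2i, 5, 3-2i]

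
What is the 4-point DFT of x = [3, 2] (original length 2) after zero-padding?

Original 2-point DFT: [5, 1]
Zero-padded 4-point DFT provides frequency interpolation.

DFT_4([x, 0, ...]) = [5, 3-2i, 1, 3+2i]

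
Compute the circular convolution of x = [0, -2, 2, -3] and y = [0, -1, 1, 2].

(x ⊛ y)[n] = Σ(m=0 to 3) x[m] · y[(n-m) mod 4]

Computing each output sample:
(x ⊛ y)[0] = 1
(x ⊛ y)[1] = 1
(x ⊛ y)[2] = -4
(x ⊛ y)[3] = -4

x ⊛ y = [1, 1, -4, -4]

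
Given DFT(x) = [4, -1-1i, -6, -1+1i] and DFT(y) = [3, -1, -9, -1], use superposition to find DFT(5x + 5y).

By linearity: DFT(5x + 5y) = 5·DFT(x) + 5·DFT(y)
= 5·[4, -1-1i, -6, -1+1i] + 5·[3, -1, -9, -1]

Computing element-wise:
Z[0] = 5·(4) + 5·(3) = 35
Z[1] = 5·(-1-1i) + 5·(-1) = -10-5i
Z[2] = 5·(-6) + 5·(-9) = -75
Z[3] = 5·(-1+1i) + 5·(-1) = -10+5i

DFT(5x + 5y) = 5·X + 5·Y = [35, -10-5i, -75, -10+5i]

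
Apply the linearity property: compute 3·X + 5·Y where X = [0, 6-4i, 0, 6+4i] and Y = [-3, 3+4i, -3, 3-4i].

By linearity: DFT(3x + 5y) = 3·DFT(x) + 5·DFT(y)
= 3·[0, 6-4i, 0, 6+4i] + 5·[-3, 3+4i, -3, 3-4i]

Computing element-wise:
Z[0] = 3·(0) + 5·(-3) = -15
Z[1] = 3·(6-4i) + 5·(3+4i) = 33+8i
Z[2] = 3·(0) + 5·(-3) = -15
Z[3] = 3·(6+4i) + 5·(3-4i) = 33-8i

DFT(3x + 5y) = 3·X + 5·Y = [-15, 33+8i, -15, 33-8i]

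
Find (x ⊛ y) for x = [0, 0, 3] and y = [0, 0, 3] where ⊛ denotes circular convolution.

(x ⊛ y)[n] = Σ(m=0 to 2) x[m] · y[(n-m) mod 3]

Computing each output sample:
(x ⊛ y)[0] = 0
(x ⊛ y)[1] = 9
(x ⊛ y)[2] = 0

x ⊛ y = [0, 9, 0]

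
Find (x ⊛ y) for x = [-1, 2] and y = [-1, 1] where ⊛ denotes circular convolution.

(x ⊛ y)[n] = Σ(m=0 to 1) x[m] · y[(n-m) mod 2]

Computing each output sample:
(x ⊛ y)[0] = 3
(x ⊛ y)[1] = -3

x ⊛ y = [3, -3]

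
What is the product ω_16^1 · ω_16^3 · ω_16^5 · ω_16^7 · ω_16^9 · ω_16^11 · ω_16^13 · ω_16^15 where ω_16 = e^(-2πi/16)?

The primitive 16th roots of unity are ω_16^k for k coprime to 16: k ∈ {1, 3, 5, 7, 9, 11, 13, 15}
Their product equals the constant term of the cyclotomic polynomial Φ_16(x) up to sign.
For n ≥ 3, the product of all primitive nth roots of unity is 1. (For n=1 it is 1; for n=2 it is -1.)

1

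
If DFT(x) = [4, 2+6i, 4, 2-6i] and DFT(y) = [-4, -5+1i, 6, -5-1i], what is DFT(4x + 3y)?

By linearity: DFT(4x + 3y) = 4·DFT(x) + 3·DFT(y)
= 4·[4, 2+6i, 4, 2-6i] + 3·[-4, -5+1i, 6, -5-1i]

Computing element-wise:
Z[0] = 4·(4) + 3·(-4) = 4
Z[1] = 4·(2+6i) + 3·(-5+1i) = -7+27i
Z[2] = 4·(4) + 3·(6) = 34
Z[3] = 4·(2-6i) + 3·(-5-1i) = -7-27i

DFT(4x + 3y) = 4·X + 3·Y = [4, -7+27i, 34, -7-27i]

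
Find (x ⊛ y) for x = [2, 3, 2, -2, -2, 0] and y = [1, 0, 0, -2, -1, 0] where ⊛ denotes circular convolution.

(x ⊛ y)[n] = Σ(m=0 to 5) x[m] · y[(n-m) mod 6]

Computing each output sample:
(x ⊛ y)[0] = 4
(x ⊛ y)[1] = 9
(x ⊛ y)[2] = 4
(x ⊛ y)[3] = -6
(x ⊛ y)[4] = -10
(x ⊛ y)[5] = -7

x ⊛ y = [4, 9, 4, -6, -10, -7]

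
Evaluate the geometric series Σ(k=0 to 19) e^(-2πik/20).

Sum of all nth roots of unity equals 0 for n > 1 (geometric series with r ≠ 1).

0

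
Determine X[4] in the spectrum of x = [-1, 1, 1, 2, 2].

X[4] = Σ(n=0 to 4) x[n] · ω_5^(4n) where ω_5 = e^(-2πi/5)
= (-1)·ω_5^0 + (1)·ω_5^4 + (1)·ω_5^8 + (2)·ω_5^12 + (2)·ω_5^16

X[4] = -2.5000-1.5388i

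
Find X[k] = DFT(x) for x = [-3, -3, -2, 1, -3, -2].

X[k] = Σ(n=0 to 5) x[n] · ω_6^(nk)
where ω_6 = e^(-2πi/6)

Computing each X[k]:
X[0] = -12
X[1] = -4
X[2] = 3.0000+1.7321i
X[3] = -4
X[4] = 3.0000-1.7321i
X[5] = -4

X = [-12, -4, 3.0000+1.7321i, -4, 3.0000-1.7321i, -4]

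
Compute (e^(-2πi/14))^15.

Since ω_14^14 = 1, powers reduce modulo 14.
15 mod 14 = 1
So ω_14^15 = ω_14^1 = e^(-2πi·1/14)

ω_14^15 = ω_14^1 = 0.9010-0.4339i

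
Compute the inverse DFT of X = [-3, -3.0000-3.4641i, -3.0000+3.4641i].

x[n] = (1/3) Σ(k=0 to 2) X[k] · e^(2πikn/3)

Computing each x[n]:
x[0] = -3
x[1] = 2
x[2] = -2

x = [-3, 2, -2]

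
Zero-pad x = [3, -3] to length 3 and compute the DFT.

Original 2-point DFT: [0, 6]
Zero-padded 3-point DFT provides frequency interpolation.

DFT_3([x, 0, ...]) = [0, 4.5000+2.5981i, 4.5000-2.5981i]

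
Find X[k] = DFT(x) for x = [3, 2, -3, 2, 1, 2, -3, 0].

X[k] = Σ(n=0 to 7) x[n] · ω_8^(nk)
where ω_8 = e^(-2πi/8)

Computing each X[k]:
X[0] = 4
X[1] = 0.5858-1.4142i
X[2] = 10-2i
X[3] = 3.4142-1.4142i
X[4] = -8
X[5] = 3.4142+1.4142i
X[6] = 10+2i
X[7] = 0.5858+1.4142i

X = [4, 0.5858-1.4142i, 10-2i, 3.4142-1.4142i, -8, 3.4142+1.4142i, 10+2i, 0.5858+1.4142i]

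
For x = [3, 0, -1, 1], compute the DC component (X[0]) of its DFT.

X[0] = Σ(n=0 to 3) x[n] · ω_4^0 = Σ x[n]
= (3) + (0) + (-1) + (1)

X[0] = 3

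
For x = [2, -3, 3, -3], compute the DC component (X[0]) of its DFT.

X[0] = Σ(n=0 to 3) x[n] · ω_4^0 = Σ x[n]
= (2) + (-3) + (3) + (-3)

X[0] = -1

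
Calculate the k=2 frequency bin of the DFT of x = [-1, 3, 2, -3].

X[2] = Σ(n=0 to 3) x[n] · ω_4^(2n) where ω_4 = e^(-2πi/4)
= (-1)·ω_4^0 + (3)·ω_4^2 + (2)·ω_4^4 + (-3)·ω_4^6

X[2] = 1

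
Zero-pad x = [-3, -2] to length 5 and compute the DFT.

Original 2-point DFT: [-5, -1]
Zero-padded 5-point DFT provides frequency interpolation.

DFT_5([x, 0, ...]) = [-5, -3.6180+1.9021i, -1.3820+1.1756i, -1.3820-1.1756i, -3.6180-1.9021i]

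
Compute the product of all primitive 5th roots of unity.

The primitive 5th roots of unity are ω_5^k for k coprime to 5: k ∈ {1, 2, 3, 4}
Their product equals the constant term of the cyclotomic polynomial Φ_5(x) up to sign.
For n ≥ 3, the product of all primitive nth roots of unity is 1. (For n=1 it is 1; for n=2 it is -1.)

1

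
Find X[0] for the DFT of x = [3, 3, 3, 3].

X[0] = Σ(n=0 to 3) x[n] · ω_4^0 = Σ x[n]
= (3) + (3) + (3) + (3)

X[0] = 12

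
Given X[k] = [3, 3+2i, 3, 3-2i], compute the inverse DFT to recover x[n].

x[n] = (1/4) Σ(k=0 to 3) X[k] · e^(2πikn/4)

Computing each x[n]:
x[0] = 3
x[1] = -1
x[2] = 0
x[3] = 1

x = [3, -1, 0, 1]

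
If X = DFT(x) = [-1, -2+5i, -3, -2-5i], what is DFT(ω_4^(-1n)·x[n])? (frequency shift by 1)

Modulation property: DFT(ω_4^(-1n)·x[n]) = X[(k-1) mod 4], so circularly shift X by 1 positions.

X[k-1] = [-2-5i, -1, -2+5i, -3]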